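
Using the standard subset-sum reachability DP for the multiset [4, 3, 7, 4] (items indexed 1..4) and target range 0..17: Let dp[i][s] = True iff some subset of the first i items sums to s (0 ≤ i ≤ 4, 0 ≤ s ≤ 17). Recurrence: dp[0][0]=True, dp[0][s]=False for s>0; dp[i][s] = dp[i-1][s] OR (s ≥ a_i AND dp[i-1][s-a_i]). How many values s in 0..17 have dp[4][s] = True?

9

i\s   0   1   2   3   4   5   6   7   8   9  10  11  12  13  14  15  16  17
  0   T   F   F   F   F   F   F   F   F   F   F   F   F   F   F   F   F   F
  1   T   F   F   F   T   F   F   F   F   F   F   F   F   F   F   F   F   F
  2   T   F   F   T   T   F   F   T   F   F   F   F   F   F   F   F   F   F
  3   T   F   F   T   T   F   F   T   F   F   T   T   F   F   T   F   F   F
  4   T   F   F   T   T   F   F   T   T   F   T   T   F   F   T   T   F   F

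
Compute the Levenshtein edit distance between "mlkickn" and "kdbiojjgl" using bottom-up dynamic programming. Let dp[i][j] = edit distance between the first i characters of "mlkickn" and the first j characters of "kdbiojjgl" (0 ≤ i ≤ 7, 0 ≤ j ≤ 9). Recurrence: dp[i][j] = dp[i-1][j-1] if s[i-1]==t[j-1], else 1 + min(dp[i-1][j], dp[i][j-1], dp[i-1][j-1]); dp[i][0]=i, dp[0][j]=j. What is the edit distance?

8

   ''  k  d  b  i  o  j  j  g  l
''  0  1  2  3  4  5  6  7  8  9
 m  1  1  2  3  4  5  6  7  8  9
 l  2  2  2  3  4  5  6  7  8  8
 k  3  2  3  3  4  5  6  7  8  9
 i  4  3  3  4  3  4  5  6  7  8
 c  5  4  4  4  4  4  5  6  7  8
 k  6  5  5  5  5  5  5  6  7  8
 n  7  6  6  6  6  6  6  6  7  8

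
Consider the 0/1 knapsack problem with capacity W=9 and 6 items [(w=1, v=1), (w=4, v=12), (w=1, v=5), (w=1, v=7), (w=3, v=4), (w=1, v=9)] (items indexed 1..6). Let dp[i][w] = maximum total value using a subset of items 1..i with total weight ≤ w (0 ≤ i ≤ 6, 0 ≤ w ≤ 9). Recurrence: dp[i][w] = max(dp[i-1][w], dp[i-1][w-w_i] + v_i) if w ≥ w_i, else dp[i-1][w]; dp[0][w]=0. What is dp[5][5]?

i\w   0   1   2   3   4   5   6   7   8   9
  0   0   0   0   0   0   0   0   0   0   0
  1   0   1   1   1   1   1   1   1   1   1
  2   0   1   1   1  12  13  13  13  13  13
  3   0   5   6   6  12  17  18  18  18  18
  4   0   7  12  13  13  19  24  25  25  25
  5   0   7  12  13  13  19  24  25  25  28
  6   0   9  16  21  22  22  28  33  34  34

19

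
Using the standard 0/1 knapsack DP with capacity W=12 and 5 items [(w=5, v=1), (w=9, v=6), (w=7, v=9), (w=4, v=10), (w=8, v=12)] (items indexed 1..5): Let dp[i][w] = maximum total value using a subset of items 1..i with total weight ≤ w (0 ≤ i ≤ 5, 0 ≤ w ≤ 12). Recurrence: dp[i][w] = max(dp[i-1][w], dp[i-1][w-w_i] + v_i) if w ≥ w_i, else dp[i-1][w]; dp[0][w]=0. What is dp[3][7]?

9

i\w   0   1   2   3   4   5   6   7   8   9  10  11  12
  0   0   0   0   0   0   0   0   0   0   0   0   0   0
  1   0   0   0   0   0   1   1   1   1   1   1   1   1
  2   0   0   0   0   0   1   1   1   1   6   6   6   6
  3   0   0   0   0   0   1   1   9   9   9   9   9  10
  4   0   0   0   0  10  10  10  10  10  11  11  19  19
  5   0   0   0   0  10  10  10  10  12  12  12  19  22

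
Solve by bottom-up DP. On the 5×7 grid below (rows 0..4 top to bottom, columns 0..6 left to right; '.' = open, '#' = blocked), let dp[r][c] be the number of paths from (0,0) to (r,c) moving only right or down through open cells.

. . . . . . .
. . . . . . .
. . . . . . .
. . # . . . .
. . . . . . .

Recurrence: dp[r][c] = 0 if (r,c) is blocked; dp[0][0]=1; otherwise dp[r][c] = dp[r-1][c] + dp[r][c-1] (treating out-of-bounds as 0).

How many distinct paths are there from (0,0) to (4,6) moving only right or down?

160

r\c   0   1   2   3   4   5   6
  0   1   1   1   1   1   1   1
  1   1   2   3   4   5   6   7
  2   1   3   6  10  15  21  28
  3   1   4   0  10  25  46  74
  4   1   5   5  15  40  86 160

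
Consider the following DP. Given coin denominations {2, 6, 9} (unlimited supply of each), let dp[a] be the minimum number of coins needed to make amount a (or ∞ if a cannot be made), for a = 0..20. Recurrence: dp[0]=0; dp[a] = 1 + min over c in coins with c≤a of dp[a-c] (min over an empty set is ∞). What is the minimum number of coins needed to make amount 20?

 a  0  1  2  3  4  5  6  7  8  9 10 11 12 13 14 15 16 17 18 19 20
dp  0  -  1  -  2  -  1  -  2  1  3  2  2  3  3  2  4  3  2  4  3
(- denotes ∞ / unreachable)

3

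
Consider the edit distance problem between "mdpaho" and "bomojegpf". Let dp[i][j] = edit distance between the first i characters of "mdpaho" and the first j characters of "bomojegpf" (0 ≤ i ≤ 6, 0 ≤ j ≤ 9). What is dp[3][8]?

   ''  b  o  m  o  j  e  g  p  f
''  0  1  2  3  4  5  6  7  8  9
 m  1  1  2  2  3  4  5  6  7  8
 d  2  2  2  3  3  4  5  6  7  8
 p  3  3  3  3  4  4  5  6  6  7
 a  4  4  4  4  4  5  5  6  7  7
 h  5  5  5  5  5  5  6  6  7  8
 o  6  6  5  6  5  6  6  7  7  8

6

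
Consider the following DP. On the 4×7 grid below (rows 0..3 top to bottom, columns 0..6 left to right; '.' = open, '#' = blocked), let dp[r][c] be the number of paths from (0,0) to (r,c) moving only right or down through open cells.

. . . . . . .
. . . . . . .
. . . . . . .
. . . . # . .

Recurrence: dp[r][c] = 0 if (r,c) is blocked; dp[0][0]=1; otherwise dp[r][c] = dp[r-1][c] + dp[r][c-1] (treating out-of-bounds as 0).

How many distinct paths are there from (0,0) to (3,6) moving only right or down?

r\c   0   1   2   3   4   5   6
  0   1   1   1   1   1   1   1
  1   1   2   3   4   5   6   7
  2   1   3   6  10  15  21  28
  3   1   4  10  20   0  21  49

49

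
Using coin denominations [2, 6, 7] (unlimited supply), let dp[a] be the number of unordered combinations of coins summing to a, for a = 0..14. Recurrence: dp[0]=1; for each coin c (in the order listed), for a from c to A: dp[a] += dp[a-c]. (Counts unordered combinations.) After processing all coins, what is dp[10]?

after  coin     0     1     2     3     4     5     6     7     8     9    10    11    12    13    14
          2     1     0     1     0     1     0     1     0     1     0     1     0     1     0     1
          6     1     0     1     0     1     0     2     0     2     0     2     0     3     0     3
          7     1     0     1     0     1     0     2     1     2     1     2     1     3     2     4

2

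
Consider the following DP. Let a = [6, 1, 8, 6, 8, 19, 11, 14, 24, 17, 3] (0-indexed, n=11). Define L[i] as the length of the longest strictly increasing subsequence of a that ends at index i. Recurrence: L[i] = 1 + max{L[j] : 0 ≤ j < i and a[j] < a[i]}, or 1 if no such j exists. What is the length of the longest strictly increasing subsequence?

   i    0    1    2    3    4    5    6    7    8    9   10
a[i]    6    1    8    6    8   19   11   14   24   17    3
L[i]    1    1    2    2    3    4    4    5    6    6    2

6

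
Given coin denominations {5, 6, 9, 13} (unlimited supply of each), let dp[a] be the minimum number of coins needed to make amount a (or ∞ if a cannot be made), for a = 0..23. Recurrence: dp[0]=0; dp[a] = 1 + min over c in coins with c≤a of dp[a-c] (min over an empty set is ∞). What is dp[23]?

3

 a  0  1  2  3  4  5  6  7  8  9 10 11 12 13 14 15 16 17 18 19 20 21 22 23
dp  0  -  -  -  -  1  1  -  -  1  2  2  2  1  2  2  3  3  2  2  3  3  2  3
(- denotes ∞ / unreachable)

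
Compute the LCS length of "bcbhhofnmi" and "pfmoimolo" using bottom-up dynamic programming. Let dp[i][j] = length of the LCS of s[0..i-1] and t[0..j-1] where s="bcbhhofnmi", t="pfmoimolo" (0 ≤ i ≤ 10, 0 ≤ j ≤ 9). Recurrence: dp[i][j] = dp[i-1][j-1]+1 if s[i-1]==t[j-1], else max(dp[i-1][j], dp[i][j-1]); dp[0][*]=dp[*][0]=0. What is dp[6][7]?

   ''  p  f  m  o  i  m  o  l  o
''  0  0  0  0  0  0  0  0  0  0
 b  0  0  0  0  0  0  0  0  0  0
 c  0  0  0  0  0  0  0  0  0  0
 b  0  0  0  0  0  0  0  0  0  0
 h  0  0  0  0  0  0  0  0  0  0
 h  0  0  0  0  0  0  0  0  0  0
 o  0  0  0  0  1  1  1  1  1  1
 f  0  0  1  1  1  1  1  1  1  1
 n  0  0  1  1  1  1  1  1  1  1
 m  0  0  1  2  2  2  2  2  2  2
 i  0  0  1  2  2  3  3  3  3  3

1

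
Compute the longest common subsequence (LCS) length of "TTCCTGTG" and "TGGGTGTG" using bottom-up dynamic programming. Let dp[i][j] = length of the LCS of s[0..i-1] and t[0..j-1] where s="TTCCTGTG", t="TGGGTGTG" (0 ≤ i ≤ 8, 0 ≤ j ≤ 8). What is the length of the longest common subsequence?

   ''  T  G  G  G  T  G  T  G
''  0  0  0  0  0  0  0  0  0
 T  0  1  1  1  1  1  1  1  1
 T  0  1  1  1  1  2  2  2  2
 C  0  1  1  1  1  2  2  2  2
 C  0  1  1  1  1  2  2  2  2
 T  0  1  1  1  1  2  2  3  3
 G  0  1  2  2  2  2  3  3  4
 T  0  1  2  2  2  3  3  4  4
 G  0  1  2  3  3  3  4  4  5

5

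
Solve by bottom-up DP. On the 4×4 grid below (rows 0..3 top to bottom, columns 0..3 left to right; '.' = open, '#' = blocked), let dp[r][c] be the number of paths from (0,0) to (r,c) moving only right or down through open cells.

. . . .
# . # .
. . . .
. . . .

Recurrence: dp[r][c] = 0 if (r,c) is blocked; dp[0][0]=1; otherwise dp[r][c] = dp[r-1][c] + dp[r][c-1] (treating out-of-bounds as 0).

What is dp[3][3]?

4

r\c   0   1   2   3
  0   1   1   1   1
  1   0   1   0   1
  2   0   1   1   2
  3   0   1   2   4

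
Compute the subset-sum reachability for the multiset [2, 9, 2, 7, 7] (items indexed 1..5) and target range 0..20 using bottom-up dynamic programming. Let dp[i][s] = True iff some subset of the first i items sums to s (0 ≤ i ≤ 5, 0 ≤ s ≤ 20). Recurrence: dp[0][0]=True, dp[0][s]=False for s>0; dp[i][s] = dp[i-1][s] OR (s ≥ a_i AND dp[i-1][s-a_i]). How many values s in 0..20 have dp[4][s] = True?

i\s   0   1   2   3   4   5   6   7   8   9  10  11  12  13  14  15  16  17  18  19  20
  0   T   F   F   F   F   F   F   F   F   F   F   F   F   F   F   F   F   F   F   F   F
  1   T   F   T   F   F   F   F   F   F   F   F   F   F   F   F   F   F   F   F   F   F
  2   T   F   T   F   F   F   F   F   F   T   F   T   F   F   F   F   F   F   F   F   F
  3   T   F   T   F   T   F   F   F   F   T   F   T   F   T   F   F   F   F   F   F   F
  4   T   F   T   F   T   F   F   T   F   T   F   T   F   T   F   F   T   F   T   F   T
  5   T   F   T   F   T   F   F   T   F   T   F   T   F   T   T   F   T   F   T   F   T

10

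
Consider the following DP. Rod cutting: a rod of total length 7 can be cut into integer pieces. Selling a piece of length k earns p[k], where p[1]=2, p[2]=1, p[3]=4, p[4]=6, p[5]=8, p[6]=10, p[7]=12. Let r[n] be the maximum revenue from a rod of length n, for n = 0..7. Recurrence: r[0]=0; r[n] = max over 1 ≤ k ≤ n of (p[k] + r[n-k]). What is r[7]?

14

   n    0    1    2    3    4    5    6    7
r[n]    0    2    4    6    8   10   12   14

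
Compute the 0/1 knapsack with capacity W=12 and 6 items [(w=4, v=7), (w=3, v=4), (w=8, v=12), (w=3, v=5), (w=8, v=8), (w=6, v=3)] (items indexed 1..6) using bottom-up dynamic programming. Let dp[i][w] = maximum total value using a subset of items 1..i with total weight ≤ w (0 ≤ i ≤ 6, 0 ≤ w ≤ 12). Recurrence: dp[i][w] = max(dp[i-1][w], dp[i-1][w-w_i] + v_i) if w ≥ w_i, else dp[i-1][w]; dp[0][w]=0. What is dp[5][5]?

7

i\w   0   1   2   3   4   5   6   7   8   9  10  11  12
  0   0   0   0   0   0   0   0   0   0   0   0   0   0
  1   0   0   0   0   7   7   7   7   7   7   7   7   7
  2   0   0   0   4   7   7   7  11  11  11  11  11  11
  3   0   0   0   4   7   7   7  11  12  12  12  16  19
  4   0   0   0   5   7   7   9  12  12  12  16  17  19
  5   0   0   0   5   7   7   9  12  12  12  16  17  19
  6   0   0   0   5   7   7   9  12  12  12  16  17  19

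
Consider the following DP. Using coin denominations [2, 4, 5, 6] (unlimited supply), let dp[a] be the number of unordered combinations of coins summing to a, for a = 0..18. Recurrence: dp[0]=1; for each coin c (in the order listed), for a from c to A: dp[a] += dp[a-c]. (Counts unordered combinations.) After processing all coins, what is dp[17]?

after  coin     0     1     2     3     4     5     6     7     8     9    10    11    12    13    14    15    16    17    18
          2     1     0     1     0     1     0     1     0     1     0     1     0     1     0     1     0     1     0     1
          4     1     0     1     0     2     0     2     0     3     0     3     0     4     0     4     0     5     0     5
          5     1     0     1     0     2     1     2     1     3     2     4     2     5     3     6     4     7     5     8
          6     1     0     1     0     2     1     3     1     4     2     6     3     8     4    10     6    13     8    16

8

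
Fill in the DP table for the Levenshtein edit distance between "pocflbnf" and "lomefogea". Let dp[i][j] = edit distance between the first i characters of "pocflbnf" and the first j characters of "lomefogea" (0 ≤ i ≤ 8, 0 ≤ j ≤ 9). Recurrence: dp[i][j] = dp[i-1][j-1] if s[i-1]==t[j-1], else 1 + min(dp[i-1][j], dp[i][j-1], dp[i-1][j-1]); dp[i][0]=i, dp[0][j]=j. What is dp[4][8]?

6

   ''  l  o  m  e  f  o  g  e  a
''  0  1  2  3  4  5  6  7  8  9
 p  1  1  2  3  4  5  6  7  8  9
 o  2  2  1  2  3  4  5  6  7  8
 c  3  3  2  2  3  4  5  6  7  8
 f  4  4  3  3  3  3  4  5  6  7
 l  5  4  4  4  4  4  4  5  6  7
 b  6  5  5  5  5  5  5  5  6  7
 n  7  6  6  6  6  6  6  6  6  7
 f  8  7  7  7  7  6  7  7  7  7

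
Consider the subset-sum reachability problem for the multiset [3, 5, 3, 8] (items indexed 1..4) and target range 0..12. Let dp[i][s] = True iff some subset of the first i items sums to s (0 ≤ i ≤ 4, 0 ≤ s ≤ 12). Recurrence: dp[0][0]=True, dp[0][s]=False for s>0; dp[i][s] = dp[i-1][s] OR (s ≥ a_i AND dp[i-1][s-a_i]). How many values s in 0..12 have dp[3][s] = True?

i\s   0   1   2   3   4   5   6   7   8   9  10  11  12
  0   T   F   F   F   F   F   F   F   F   F   F   F   F
  1   T   F   F   T   F   F   F   F   F   F   F   F   F
  2   T   F   F   T   F   T   F   F   T   F   F   F   F
  3   T   F   F   T   F   T   T   F   T   F   F   T   F
  4   T   F   F   T   F   T   T   F   T   F   F   T   F

6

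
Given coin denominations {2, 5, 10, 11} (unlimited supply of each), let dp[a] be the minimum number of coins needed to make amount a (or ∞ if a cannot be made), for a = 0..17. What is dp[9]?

3

 a  0  1  2  3  4  5  6  7  8  9 10 11 12 13 14 15 16 17
dp  0  -  1  -  2  1  3  2  4  3  1  1  2  2  3  2  2  3
(- denotes ∞ / unreachable)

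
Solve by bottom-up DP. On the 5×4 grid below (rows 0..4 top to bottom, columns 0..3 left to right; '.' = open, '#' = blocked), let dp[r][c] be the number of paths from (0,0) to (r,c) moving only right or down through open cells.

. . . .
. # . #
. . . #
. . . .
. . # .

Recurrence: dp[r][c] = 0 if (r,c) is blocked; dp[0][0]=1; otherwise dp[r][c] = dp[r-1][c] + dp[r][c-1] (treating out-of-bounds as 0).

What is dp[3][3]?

4

r\c   0   1   2   3
  0   1   1   1   1
  1   1   0   1   0
  2   1   1   2   0
  3   1   2   4   4
  4   1   3   0   4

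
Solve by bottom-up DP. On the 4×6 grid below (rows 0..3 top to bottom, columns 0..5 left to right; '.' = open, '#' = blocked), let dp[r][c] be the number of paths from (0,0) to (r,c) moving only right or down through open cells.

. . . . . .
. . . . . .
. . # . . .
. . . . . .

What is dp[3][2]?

4

r\c   0   1   2   3   4   5
  0   1   1   1   1   1   1
  1   1   2   3   4   5   6
  2   1   3   0   4   9  15
  3   1   4   4   8  17  32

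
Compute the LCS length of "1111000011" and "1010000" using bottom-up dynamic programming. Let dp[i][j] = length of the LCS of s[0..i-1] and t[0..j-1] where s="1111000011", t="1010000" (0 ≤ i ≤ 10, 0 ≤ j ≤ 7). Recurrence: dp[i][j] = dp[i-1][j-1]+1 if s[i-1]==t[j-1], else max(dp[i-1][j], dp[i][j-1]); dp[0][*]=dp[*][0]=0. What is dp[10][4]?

3

   ''  1  0  1  0  0  0  0
''  0  0  0  0  0  0  0  0
 1  0  1  1  1  1  1  1  1
 1  0  1  1  2  2  2  2  2
 1  0  1  1  2  2  2  2  2
 1  0  1  1  2  2  2  2  2
 0  0  1  2  2  3  3  3  3
 0  0  1  2  2  3  4  4  4
 0  0  1  2  2  3  4  5  5
 0  0  1  2  2  3  4  5  6
 1  0  1  2  3  3  4  5  6
 1  0  1  2  3  3  4  5  6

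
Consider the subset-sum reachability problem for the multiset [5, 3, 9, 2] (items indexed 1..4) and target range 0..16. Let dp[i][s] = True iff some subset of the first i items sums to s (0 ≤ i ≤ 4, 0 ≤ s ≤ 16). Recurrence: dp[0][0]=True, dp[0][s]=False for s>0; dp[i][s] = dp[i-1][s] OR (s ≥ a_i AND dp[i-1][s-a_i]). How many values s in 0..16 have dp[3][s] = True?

7

i\s   0   1   2   3   4   5   6   7   8   9  10  11  12  13  14  15  16
  0   T   F   F   F   F   F   F   F   F   F   F   F   F   F   F   F   F
  1   T   F   F   F   F   T   F   F   F   F   F   F   F   F   F   F   F
  2   T   F   F   T   F   T   F   F   T   F   F   F   F   F   F   F   F
  3   T   F   F   T   F   T   F   F   T   T   F   F   T   F   T   F   F
  4   T   F   T   T   F   T   F   T   T   T   T   T   T   F   T   F   T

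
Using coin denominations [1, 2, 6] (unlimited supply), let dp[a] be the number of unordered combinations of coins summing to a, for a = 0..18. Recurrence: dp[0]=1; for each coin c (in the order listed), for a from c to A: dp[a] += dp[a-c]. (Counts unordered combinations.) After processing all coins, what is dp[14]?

15

after  coin     0     1     2     3     4     5     6     7     8     9    10    11    12    13    14    15    16    17    18
          1     1     1     1     1     1     1     1     1     1     1     1     1     1     1     1     1     1     1     1
          2     1     1     2     2     3     3     4     4     5     5     6     6     7     7     8     8     9     9    10
          6     1     1     2     2     3     3     5     5     7     7     9     9    12    12    15    15    18    18    22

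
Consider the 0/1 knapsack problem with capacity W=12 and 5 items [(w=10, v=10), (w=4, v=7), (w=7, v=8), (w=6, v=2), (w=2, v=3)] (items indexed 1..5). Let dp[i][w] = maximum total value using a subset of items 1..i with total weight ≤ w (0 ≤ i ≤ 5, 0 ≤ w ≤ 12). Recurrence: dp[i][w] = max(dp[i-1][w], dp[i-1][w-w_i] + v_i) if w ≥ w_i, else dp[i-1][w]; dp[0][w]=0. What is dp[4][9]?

8

i\w   0   1   2   3   4   5   6   7   8   9  10  11  12
  0   0   0   0   0   0   0   0   0   0   0   0   0   0
  1   0   0   0   0   0   0   0   0   0   0  10  10  10
  2   0   0   0   0   7   7   7   7   7   7  10  10  10
  3   0   0   0   0   7   7   7   8   8   8  10  15  15
  4   0   0   0   0   7   7   7   8   8   8  10  15  15
  5   0   0   3   3   7   7  10  10  10  11  11  15  15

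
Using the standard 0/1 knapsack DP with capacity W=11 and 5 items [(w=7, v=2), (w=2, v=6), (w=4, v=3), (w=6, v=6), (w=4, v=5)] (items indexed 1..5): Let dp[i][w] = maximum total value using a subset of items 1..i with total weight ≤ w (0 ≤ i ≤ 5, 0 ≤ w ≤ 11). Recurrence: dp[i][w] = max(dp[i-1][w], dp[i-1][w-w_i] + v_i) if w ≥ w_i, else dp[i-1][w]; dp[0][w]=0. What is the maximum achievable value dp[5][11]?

i\w   0   1   2   3   4   5   6   7   8   9  10  11
  0   0   0   0   0   0   0   0   0   0   0   0   0
  1   0   0   0   0   0   0   0   2   2   2   2   2
  2   0   0   6   6   6   6   6   6   6   8   8   8
  3   0   0   6   6   6   6   9   9   9   9   9   9
  4   0   0   6   6   6   6   9   9  12  12  12  12
  5   0   0   6   6   6   6  11  11  12  12  14  14

14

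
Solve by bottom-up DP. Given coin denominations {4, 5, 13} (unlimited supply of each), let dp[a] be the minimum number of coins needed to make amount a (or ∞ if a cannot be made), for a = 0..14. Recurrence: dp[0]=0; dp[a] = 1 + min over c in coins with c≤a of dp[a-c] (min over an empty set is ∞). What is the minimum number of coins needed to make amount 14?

 a  0  1  2  3  4  5  6  7  8  9 10 11 12 13 14
dp  0  -  -  -  1  1  -  -  2  2  2  -  3  1  3
(- denotes ∞ / unreachable)

3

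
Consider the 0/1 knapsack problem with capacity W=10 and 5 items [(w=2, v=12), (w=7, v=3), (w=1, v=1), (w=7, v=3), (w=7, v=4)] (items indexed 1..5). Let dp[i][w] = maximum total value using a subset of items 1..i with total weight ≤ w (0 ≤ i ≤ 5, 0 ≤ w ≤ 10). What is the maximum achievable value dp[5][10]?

i\w   0   1   2   3   4   5   6   7   8   9  10
  0   0   0   0   0   0   0   0   0   0   0   0
  1   0   0  12  12  12  12  12  12  12  12  12
  2   0   0  12  12  12  12  12  12  12  15  15
  3   0   1  12  13  13  13  13  13  13  15  16
  4   0   1  12  13  13  13  13  13  13  15  16
  5   0   1  12  13  13  13  13  13  13  16  17

17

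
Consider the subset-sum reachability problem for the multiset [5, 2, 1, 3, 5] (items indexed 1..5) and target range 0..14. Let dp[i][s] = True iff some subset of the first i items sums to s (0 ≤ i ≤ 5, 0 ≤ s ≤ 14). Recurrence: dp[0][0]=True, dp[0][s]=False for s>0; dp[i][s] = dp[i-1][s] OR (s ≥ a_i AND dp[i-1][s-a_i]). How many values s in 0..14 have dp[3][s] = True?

i\s   0   1   2   3   4   5   6   7   8   9  10  11  12  13  14
  0   T   F   F   F   F   F   F   F   F   F   F   F   F   F   F
  1   T   F   F   F   F   T   F   F   F   F   F   F   F   F   F
  2   T   F   T   F   F   T   F   T   F   F   F   F   F   F   F
  3   T   T   T   T   F   T   T   T   T   F   F   F   F   F   F
  4   T   T   T   T   T   T   T   T   T   T   T   T   F   F   F
  5   T   T   T   T   T   T   T   T   T   T   T   T   T   T   T

8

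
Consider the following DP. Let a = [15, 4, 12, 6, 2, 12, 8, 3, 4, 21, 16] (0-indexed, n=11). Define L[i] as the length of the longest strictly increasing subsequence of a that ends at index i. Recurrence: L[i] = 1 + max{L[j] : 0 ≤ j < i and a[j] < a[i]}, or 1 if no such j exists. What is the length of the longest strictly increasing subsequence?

4

   i    0    1    2    3    4    5    6    7    8    9   10
a[i]   15    4   12    6    2   12    8    3    4   21   16
L[i]    1    1    2    2    1    3    3    2    3    4    4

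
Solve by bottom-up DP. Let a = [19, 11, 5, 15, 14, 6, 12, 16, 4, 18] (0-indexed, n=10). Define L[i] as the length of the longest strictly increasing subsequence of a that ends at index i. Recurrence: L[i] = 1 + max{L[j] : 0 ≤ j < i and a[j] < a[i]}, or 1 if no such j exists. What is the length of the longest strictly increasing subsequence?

   i    0    1    2    3    4    5    6    7    8    9
a[i]   19   11    5   15   14    6   12   16    4   18
L[i]    1    1    1    2    2    2    3    4    1    5

5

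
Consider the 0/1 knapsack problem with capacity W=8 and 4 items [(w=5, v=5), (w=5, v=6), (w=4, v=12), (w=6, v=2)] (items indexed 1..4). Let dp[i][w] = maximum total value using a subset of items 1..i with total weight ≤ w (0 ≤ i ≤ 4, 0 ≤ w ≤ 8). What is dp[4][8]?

i\w   0   1   2   3   4   5   6   7   8
  0   0   0   0   0   0   0   0   0   0
  1   0   0   0   0   0   5   5   5   5
  2   0   0   0   0   0   6   6   6   6
  3   0   0   0   0  12  12  12  12  12
  4   0   0   0   0  12  12  12  12  12

12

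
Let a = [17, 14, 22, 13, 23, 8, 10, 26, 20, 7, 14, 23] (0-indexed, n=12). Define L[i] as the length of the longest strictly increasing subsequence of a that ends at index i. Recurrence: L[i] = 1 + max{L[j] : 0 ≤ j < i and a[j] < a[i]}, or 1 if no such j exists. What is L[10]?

   i    0    1    2    3    4    5    6    7    8    9   10   11
a[i]   17   14   22   13   23    8   10   26   20    7   14   23
L[i]    1    1    2    1    3    1    2    4    3    1    3    4

3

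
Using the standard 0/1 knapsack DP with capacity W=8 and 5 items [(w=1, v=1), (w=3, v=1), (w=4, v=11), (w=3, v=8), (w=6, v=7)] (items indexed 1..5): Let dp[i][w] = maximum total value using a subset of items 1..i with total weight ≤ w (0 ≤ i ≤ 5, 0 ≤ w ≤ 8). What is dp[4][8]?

20

i\w   0   1   2   3   4   5   6   7   8
  0   0   0   0   0   0   0   0   0   0
  1   0   1   1   1   1   1   1   1   1
  2   0   1   1   1   2   2   2   2   2
  3   0   1   1   1  11  12  12  12  13
  4   0   1   1   8  11  12  12  19  20
  5   0   1   1   8  11  12  12  19  20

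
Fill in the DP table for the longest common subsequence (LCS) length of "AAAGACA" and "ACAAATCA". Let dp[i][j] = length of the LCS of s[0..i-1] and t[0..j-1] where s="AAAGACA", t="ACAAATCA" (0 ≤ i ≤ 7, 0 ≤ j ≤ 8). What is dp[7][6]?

   ''  A  C  A  A  A  T  C  A
''  0  0  0  0  0  0  0  0  0
 A  0  1  1  1  1  1  1  1  1
 A  0  1  1  2  2  2  2  2  2
 A  0  1  1  2  3  3  3  3  3
 G  0  1  1  2  3  3  3  3  3
 A  0  1  1  2  3  4  4  4  4
 C  0  1  2  2  3  4  4  5  5
 A  0  1  2  3  3  4  4  5  6

4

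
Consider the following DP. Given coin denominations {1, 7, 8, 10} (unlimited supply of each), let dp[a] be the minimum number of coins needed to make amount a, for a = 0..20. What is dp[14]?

2

 a  0  1  2  3  4  5  6  7  8  9 10 11 12 13 14 15 16 17 18 19 20
dp  0  1  2  3  4  5  6  1  1  2  1  2  3  4  2  2  2  2  2  3  2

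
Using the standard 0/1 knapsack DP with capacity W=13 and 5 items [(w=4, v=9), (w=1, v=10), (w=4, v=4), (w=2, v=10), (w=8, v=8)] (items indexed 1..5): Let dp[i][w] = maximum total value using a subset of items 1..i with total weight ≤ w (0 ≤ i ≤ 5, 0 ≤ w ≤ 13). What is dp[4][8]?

29

i\w   0   1   2   3   4   5   6   7   8   9  10  11  12  13
  0   0   0   0   0   0   0   0   0   0   0   0   0   0   0
  1   0   0   0   0   9   9   9   9   9   9   9   9   9   9
  2   0  10  10  10  10  19  19  19  19  19  19  19  19  19
  3   0  10  10  10  10  19  19  19  19  23  23  23  23  23
  4   0  10  10  20  20  20  20  29  29  29  29  33  33  33
  5   0  10  10  20  20  20  20  29  29  29  29  33  33  33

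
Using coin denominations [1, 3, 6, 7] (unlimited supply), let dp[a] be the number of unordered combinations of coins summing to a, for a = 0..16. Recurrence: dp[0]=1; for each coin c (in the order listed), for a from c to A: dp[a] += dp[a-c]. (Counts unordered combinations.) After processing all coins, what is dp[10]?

after  coin     0     1     2     3     4     5     6     7     8     9    10    11    12    13    14    15    16
          1     1     1     1     1     1     1     1     1     1     1     1     1     1     1     1     1     1
          3     1     1     1     2     2     2     3     3     3     4     4     4     5     5     5     6     6
          6     1     1     1     2     2     2     4     4     4     6     6     6     9     9     9    12    12
          7     1     1     1     2     2     2     4     5     5     7     8     8    11    13    14    17    19

8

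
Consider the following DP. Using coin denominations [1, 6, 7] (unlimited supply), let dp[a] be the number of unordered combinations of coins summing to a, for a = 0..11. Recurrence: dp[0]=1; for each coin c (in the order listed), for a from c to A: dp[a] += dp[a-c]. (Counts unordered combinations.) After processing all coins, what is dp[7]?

after  coin     0     1     2     3     4     5     6     7     8     9    10    11
          1     1     1     1     1     1     1     1     1     1     1     1     1
          6     1     1     1     1     1     1     2     2     2     2     2     2
          7     1     1     1     1     1     1     2     3     3     3     3     3

3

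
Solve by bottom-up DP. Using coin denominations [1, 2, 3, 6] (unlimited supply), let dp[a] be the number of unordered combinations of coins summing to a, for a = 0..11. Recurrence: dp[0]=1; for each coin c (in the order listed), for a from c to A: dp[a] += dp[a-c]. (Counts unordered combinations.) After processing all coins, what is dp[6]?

8

after  coin     0     1     2     3     4     5     6     7     8     9    10    11
          1     1     1     1     1     1     1     1     1     1     1     1     1
          2     1     1     2     2     3     3     4     4     5     5     6     6
          3     1     1     2     3     4     5     7     8    10    12    14    16
          6     1     1     2     3     4     5     8     9    12    15    18    21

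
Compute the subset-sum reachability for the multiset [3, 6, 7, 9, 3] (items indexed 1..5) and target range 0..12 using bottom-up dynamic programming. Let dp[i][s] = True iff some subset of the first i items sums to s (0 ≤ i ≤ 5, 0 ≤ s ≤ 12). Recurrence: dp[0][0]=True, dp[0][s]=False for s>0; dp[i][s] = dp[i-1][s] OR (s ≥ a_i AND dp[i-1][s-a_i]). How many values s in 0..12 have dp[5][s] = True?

i\s   0   1   2   3   4   5   6   7   8   9  10  11  12
  0   T   F   F   F   F   F   F   F   F   F   F   F   F
  1   T   F   F   T   F   F   F   F   F   F   F   F   F
  2   T   F   F   T   F   F   T   F   F   T   F   F   F
  3   T   F   F   T   F   F   T   T   F   T   T   F   F
  4   T   F   F   T   F   F   T   T   F   T   T   F   T
  5   T   F   F   T   F   F   T   T   F   T   T   F   T

7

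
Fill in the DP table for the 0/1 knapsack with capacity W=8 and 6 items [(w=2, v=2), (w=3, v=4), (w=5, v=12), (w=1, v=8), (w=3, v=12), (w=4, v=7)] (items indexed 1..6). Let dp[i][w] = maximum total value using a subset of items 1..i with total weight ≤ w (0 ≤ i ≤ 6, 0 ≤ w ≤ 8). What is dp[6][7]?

i\w   0   1   2   3   4   5   6   7   8
  0   0   0   0   0   0   0   0   0   0
  1   0   0   2   2   2   2   2   2   2
  2   0   0   2   4   4   6   6   6   6
  3   0   0   2   4   4  12  12  14  16
  4   0   8   8  10  12  12  20  20  22
  5   0   8   8  12  20  20  22  24  24
  6   0   8   8  12  20  20  22  24  27

24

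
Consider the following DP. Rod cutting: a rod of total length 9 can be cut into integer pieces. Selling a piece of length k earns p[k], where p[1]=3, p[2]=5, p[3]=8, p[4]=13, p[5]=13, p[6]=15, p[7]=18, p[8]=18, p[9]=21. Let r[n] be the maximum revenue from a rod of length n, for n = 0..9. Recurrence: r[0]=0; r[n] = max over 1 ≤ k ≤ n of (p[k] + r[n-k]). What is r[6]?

19

   n    0    1    2    3    4    5    6    7    8    9
r[n]    0    3    6    9   13   16   19   22   26   29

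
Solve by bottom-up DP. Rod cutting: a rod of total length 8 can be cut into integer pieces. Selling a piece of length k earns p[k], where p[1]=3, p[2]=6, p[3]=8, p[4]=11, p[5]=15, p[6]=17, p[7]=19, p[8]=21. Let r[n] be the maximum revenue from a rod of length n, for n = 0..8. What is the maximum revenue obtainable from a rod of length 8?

   n    0    1    2    3    4    5    6    7    8
r[n]    0    3    6    9   12   15   18   21   24

24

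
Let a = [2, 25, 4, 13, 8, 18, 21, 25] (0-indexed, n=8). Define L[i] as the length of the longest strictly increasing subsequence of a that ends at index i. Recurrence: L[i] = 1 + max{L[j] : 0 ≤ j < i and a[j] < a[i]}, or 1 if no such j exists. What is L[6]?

5

   i    0    1    2    3    4    5    6    7
a[i]    2   25    4   13    8   18   21   25
L[i]    1    2    2    3    3    4    5    6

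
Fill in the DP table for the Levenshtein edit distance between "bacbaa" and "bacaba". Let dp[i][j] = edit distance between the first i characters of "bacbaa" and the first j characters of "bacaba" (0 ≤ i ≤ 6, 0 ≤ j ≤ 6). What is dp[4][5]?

1

   ''  b  a  c  a  b  a
''  0  1  2  3  4  5  6
 b  1  0  1  2  3  4  5
 a  2  1  0  1  2  3  4
 c  3  2  1  0  1  2  3
 b  4  3  2  1  1  1  2
 a  5  4  3  2  1  2  1
 a  6  5  4  3  2  2  2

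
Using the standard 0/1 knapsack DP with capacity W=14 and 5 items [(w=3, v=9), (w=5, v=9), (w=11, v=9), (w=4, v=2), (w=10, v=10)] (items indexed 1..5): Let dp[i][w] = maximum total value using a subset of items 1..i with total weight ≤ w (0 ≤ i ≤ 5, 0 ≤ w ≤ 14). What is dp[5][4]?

i\w   0   1   2   3   4   5   6   7   8   9  10  11  12  13  14
  0   0   0   0   0   0   0   0   0   0   0   0   0   0   0   0
  1   0   0   0   9   9   9   9   9   9   9   9   9   9   9   9
  2   0   0   0   9   9   9   9   9  18  18  18  18  18  18  18
  3   0   0   0   9   9   9   9   9  18  18  18  18  18  18  18
  4   0   0   0   9   9   9   9  11  18  18  18  18  20  20  20
  5   0   0   0   9   9   9   9  11  18  18  18  18  20  20  20

9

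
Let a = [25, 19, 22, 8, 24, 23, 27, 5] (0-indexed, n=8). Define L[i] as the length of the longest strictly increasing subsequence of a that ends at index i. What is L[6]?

   i    0    1    2    3    4    5    6    7
a[i]   25   19   22    8   24   23   27    5
L[i]    1    1    2    1    3    3    4    1

4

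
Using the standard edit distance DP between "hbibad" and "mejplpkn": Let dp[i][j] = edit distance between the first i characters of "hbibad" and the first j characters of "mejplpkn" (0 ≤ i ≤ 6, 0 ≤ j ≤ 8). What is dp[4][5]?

   ''  m  e  j  p  l  p  k  n
''  0  1  2  3  4  5  6  7  8
 h  1  1  2  3  4  5  6  7  8
 b  2  2  2  3  4  5  6  7  8
 i  3  3  3  3  4  5  6  7  8
 b  4  4  4  4  4  5  6  7  8
 a  5  5  5  5  5  5  6  7  8
 d  6  6  6  6  6  6  6  7  8

5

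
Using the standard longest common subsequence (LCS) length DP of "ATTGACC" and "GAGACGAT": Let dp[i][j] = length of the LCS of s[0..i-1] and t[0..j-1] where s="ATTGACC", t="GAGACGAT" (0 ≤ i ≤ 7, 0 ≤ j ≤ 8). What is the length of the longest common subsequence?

   ''  G  A  G  A  C  G  A  T
''  0  0  0  0  0  0  0  0  0
 A  0  0  1  1  1  1  1  1  1
 T  0  0  1  1  1  1  1  1  2
 T  0  0  1  1  1  1  1  1  2
 G  0  1  1  2  2  2  2  2  2
 A  0  1  2  2  3  3  3  3  3
 C  0  1  2  2  3  4  4  4  4
 C  0  1  2  2  3  4  4  4  4

4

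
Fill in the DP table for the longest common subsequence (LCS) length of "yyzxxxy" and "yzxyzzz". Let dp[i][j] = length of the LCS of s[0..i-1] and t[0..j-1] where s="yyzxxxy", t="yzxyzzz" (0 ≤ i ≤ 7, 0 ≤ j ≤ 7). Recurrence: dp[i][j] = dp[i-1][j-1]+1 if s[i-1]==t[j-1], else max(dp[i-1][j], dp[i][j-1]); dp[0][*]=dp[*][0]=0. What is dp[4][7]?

   ''  y  z  x  y  z  z  z
''  0  0  0  0  0  0  0  0
 y  0  1  1  1  1  1  1  1
 y  0  1  1  1  2  2  2  2
 z  0  1  2  2  2  3  3  3
 x  0  1  2  3  3  3  3  3
 x  0  1  2  3  3  3  3  3
 x  0  1  2  3  3  3  3  3
 y  0  1  2  3  4  4  4  4

3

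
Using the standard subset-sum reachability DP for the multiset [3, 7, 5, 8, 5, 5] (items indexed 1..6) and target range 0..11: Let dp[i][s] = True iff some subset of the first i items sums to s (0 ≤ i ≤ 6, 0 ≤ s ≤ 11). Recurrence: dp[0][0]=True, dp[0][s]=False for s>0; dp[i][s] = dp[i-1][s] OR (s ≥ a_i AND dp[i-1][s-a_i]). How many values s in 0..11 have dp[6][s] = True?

i\s   0   1   2   3   4   5   6   7   8   9  10  11
  0   T   F   F   F   F   F   F   F   F   F   F   F
  1   T   F   F   T   F   F   F   F   F   F   F   F
  2   T   F   F   T   F   F   F   T   F   F   T   F
  3   T   F   F   T   F   T   F   T   T   F   T   F
  4   T   F   F   T   F   T   F   T   T   F   T   T
  5   T   F   F   T   F   T   F   T   T   F   T   T
  6   T   F   F   T   F   T   F   T   T   F   T   T

7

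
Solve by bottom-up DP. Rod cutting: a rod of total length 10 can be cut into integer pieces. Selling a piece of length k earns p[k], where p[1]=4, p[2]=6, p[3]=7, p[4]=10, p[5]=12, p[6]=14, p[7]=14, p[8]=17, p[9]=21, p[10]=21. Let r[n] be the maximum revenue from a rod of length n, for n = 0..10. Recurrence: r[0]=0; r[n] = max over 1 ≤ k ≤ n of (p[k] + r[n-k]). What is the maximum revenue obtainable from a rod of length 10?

40

   n    0    1    2    3    4    5    6    7    8    9   10
r[n]    0    4    8   12   16   20   24   28   32   36   40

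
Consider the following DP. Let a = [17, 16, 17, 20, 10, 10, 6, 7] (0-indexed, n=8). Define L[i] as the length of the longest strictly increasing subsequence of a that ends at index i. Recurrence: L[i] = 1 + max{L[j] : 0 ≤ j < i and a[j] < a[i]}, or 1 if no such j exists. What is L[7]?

   i    0    1    2    3    4    5    6    7
a[i]   17   16   17   20   10   10    6    7
L[i]    1    1    2    3    1    1    1    2

2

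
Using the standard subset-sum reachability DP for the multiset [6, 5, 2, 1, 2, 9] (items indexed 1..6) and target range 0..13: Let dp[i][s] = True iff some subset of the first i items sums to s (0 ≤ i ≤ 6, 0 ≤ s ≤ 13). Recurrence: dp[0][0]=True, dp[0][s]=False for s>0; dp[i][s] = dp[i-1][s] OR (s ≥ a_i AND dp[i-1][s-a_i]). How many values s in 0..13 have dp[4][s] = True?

i\s   0   1   2   3   4   5   6   7   8   9  10  11  12  13
  0   T   F   F   F   F   F   F   F   F   F   F   F   F   F
  1   T   F   F   F   F   F   T   F   F   F   F   F   F   F
  2   T   F   F   F   F   T   T   F   F   F   F   T   F   F
  3   T   F   T   F   F   T   T   T   T   F   F   T   F   T
  4   T   T   T   T   F   T   T   T   T   T   F   T   T   T
  5   T   T   T   T   T   T   T   T   T   T   T   T   T   T
  6   T   T   T   T   T   T   T   T   T   T   T   T   T   T

12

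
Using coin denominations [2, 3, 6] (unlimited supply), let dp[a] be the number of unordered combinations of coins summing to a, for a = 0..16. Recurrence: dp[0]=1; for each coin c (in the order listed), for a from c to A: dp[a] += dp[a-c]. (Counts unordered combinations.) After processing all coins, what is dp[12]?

6

after  coin     0     1     2     3     4     5     6     7     8     9    10    11    12    13    14    15    16
          2     1     0     1     0     1     0     1     0     1     0     1     0     1     0     1     0     1
          3     1     0     1     1     1     1     2     1     2     2     2     2     3     2     3     3     3
          6     1     0     1     1     1     1     3     1     3     3     3     3     6     3     6     6     6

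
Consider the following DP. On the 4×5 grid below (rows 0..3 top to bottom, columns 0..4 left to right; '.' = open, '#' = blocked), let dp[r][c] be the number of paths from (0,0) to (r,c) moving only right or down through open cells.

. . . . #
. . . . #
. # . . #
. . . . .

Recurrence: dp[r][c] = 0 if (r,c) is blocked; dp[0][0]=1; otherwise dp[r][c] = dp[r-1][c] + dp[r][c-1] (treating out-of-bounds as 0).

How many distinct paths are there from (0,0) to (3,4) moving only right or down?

r\c   0   1   2   3   4
  0   1   1   1   1   0
  1   1   2   3   4   0
  2   1   0   3   7   0
  3   1   1   4  11  11

11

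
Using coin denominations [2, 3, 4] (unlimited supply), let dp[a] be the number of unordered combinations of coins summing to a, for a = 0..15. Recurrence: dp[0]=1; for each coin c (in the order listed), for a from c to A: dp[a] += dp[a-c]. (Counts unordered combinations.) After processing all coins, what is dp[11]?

after  coin     0     1     2     3     4     5     6     7     8     9    10    11    12    13    14    15
          2     1     0     1     0     1     0     1     0     1     0     1     0     1     0     1     0
          3     1     0     1     1     1     1     2     1     2     2     2     2     3     2     3     3
          4     1     0     1     1     2     1     3     2     4     3     5     4     7     5     8     7

4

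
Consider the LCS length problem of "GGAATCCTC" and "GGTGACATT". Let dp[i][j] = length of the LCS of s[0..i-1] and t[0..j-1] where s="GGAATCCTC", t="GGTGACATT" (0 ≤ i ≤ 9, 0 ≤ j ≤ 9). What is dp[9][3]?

   ''  G  G  T  G  A  C  A  T  T
''  0  0  0  0  0  0  0  0  0  0
 G  0  1  1  1  1  1  1  1  1  1
 G  0  1  2  2  2  2  2  2  2  2
 A  0  1  2  2  2  3  3  3  3  3
 A  0  1  2  2  2  3  3  4  4  4
 T  0  1  2  3  3  3  3  4  5  5
 C  0  1  2  3  3  3  4  4  5  5
 C  0  1  2  3  3  3  4  4  5  5
 T  0  1  2  3  3  3  4  4  5  6
 C  0  1  2  3  3  3  4  4  5  6

3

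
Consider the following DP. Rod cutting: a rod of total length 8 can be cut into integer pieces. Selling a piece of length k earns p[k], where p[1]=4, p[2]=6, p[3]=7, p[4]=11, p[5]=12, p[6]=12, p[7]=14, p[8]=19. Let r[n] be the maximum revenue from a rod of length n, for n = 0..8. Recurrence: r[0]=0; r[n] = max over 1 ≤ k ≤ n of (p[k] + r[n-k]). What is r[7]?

   n    0    1    2    3    4    5    6    7    8
r[n]    0    4    8   12   16   20   24   28   32

28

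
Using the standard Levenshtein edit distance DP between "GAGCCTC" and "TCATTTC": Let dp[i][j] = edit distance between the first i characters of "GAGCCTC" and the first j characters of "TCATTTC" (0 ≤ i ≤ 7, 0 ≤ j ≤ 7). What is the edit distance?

   ''  T  C  A  T  T  T  C
''  0  1  2  3  4  5  6  7
 G  1  1  2  3  4  5  6  7
 A  2  2  2  2  3  4  5  6
 G  3  3  3  3  3  4  5  6
 C  4  4  3  4  4  4  5  5
 C  5  5  4  4  5  5  5  5
 T  6  5  5  5  4  5  5  6
 C  7  6  5  6  5  5  6  5

5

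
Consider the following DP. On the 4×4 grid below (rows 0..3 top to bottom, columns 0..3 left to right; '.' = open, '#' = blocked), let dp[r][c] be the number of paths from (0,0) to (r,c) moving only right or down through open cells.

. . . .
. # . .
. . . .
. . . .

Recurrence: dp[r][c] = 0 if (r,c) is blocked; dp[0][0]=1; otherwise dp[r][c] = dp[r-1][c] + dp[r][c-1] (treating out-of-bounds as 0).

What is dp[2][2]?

r\c   0   1   2   3
  0   1   1   1   1
  1   1   0   1   2
  2   1   1   2   4
  3   1   2   4   8

2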